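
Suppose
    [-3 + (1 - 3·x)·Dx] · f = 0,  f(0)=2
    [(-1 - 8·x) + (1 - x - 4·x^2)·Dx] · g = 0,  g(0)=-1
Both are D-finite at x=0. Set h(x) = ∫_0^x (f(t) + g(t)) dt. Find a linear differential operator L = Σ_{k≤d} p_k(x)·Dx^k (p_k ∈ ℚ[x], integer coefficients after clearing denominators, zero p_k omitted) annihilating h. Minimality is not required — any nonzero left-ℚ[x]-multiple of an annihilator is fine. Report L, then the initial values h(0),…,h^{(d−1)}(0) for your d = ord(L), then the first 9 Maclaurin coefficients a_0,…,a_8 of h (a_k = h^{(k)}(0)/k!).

f: a_k = 2, 6, 18, 54, 162, 486, 1458, 4374, 13122, …
g: a_k = -1, -1, -5, -9, -29, -65, -181, -441, -1165, …
L₀ := lclm(L_f,L_g); ord L₀ ≤ 1+1.
h=∫h₀ ⇒ L = L₀·Dx.
L = (6 - 72·x + 144·x^2 - 144·x^3)·Dx + (4 - 84·x^2 + 252·x^3 - 288·x^4)·Dx^2 + (-1 + 8·x - 21·x^2 + 8·x^3 + 54·x^4 - 72·x^5)·Dx^3  (order 3).
h: a_k = 0, 1, 5/2, 13/3, 45/4, 133/5, 421/6, 1277/7, 3933/8, …
ICs: h(0) = 0, h′(0) = 1, h′′(0) = 5.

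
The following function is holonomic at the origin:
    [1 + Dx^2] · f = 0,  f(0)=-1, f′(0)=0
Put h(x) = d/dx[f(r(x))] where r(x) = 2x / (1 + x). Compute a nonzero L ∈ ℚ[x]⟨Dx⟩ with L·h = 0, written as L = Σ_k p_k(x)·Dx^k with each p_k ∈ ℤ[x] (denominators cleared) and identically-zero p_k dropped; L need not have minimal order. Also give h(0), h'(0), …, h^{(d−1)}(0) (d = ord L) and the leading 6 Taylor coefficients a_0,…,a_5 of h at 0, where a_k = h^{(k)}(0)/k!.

L = (10 + 12·x + 6·x^2) + (6 + 18·x + 18·x^2 + 6·x^3)·Dx + (1 + 4·x + 6·x^2 + 4·x^3 + x^4)·Dx^2  (order 2).
h: a_k = 0, 4, -12, 64/3, -80/3, 308/15, …
ICs: h(0) = 0, h′(0) = 4.

f: a_k = -1, 0, 1/2, 0, -1/24, 0, …
Substitute x→r, Dx→(1/r')Dx; clear ⇒ L₀.
h=h₀': d/dx-closure on L₀ ⇒ L.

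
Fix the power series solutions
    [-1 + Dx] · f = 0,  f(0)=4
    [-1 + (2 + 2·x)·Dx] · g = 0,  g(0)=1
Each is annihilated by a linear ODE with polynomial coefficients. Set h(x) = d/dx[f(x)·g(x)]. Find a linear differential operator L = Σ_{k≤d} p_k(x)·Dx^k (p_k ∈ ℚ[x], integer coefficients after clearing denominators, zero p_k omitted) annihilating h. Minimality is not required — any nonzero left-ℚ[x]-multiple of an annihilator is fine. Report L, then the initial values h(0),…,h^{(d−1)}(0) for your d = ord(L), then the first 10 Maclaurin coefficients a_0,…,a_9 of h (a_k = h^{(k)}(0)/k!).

L = (7 + 12·x + 4·x^2) + (-6 - 10·x - 4·x^2)·Dx  (order 1).
h: a_k = 6, 7, 17/4, 11/8, 107/192, -89/1920, 1123/7680, -39551/322560, 88853/737280, -3584467/30965760, …
ICs: h(0) = 6.

f: a_k = 4, 4, 2, 2/3, 1/6, 1/30, 1/180, 1/1260, 1/10080, 1/90720, …
g: a_k = 1, 1/2, -1/8, 1/16, -5/128, 7/256, -21/1024, 33/2048, -429/32768, 715/65536, …
f·g: L₀ = L_f ⊗_s L_g, ord ≤ 1·1.
Derive L from L₀ (diff closure).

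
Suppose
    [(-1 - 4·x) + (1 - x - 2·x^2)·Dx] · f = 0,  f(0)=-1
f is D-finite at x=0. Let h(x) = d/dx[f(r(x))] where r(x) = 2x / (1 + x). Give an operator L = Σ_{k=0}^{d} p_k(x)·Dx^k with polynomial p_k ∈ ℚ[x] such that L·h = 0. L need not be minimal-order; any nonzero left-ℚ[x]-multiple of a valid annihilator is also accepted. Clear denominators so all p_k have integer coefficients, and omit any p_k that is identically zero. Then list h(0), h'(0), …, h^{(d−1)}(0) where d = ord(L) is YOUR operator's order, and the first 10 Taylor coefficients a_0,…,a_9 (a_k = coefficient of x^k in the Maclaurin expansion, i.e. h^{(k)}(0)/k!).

L = (10 + 54·x + 270·x^2 + 162·x^3) + (-1 - 10·x + 90·x^3 + 81·x^4)·Dx  (order 1).
h: a_k = -2, -20, -54, -360, -810, -4860, -10206, -58320, -118098, -656100, …
ICs: h(0) = -2.

f: a_k = -1, -1, -3, -5, -11, -21, -43, -85, -171, -341, …
f∘r: x↦r, Dx↦Dx/r' in L_f ⇒ L₀.
Derive L from L₀ (diff closure).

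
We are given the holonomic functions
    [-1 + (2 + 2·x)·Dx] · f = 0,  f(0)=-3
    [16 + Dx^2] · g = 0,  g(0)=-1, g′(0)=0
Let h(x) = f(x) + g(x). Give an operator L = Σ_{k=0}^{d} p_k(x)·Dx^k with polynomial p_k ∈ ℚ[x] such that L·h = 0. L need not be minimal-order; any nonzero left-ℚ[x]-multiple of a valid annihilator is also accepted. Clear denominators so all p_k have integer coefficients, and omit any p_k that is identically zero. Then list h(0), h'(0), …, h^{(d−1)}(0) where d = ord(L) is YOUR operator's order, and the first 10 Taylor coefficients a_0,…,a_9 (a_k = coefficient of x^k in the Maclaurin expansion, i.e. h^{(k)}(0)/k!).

f: a_k = -3, -3/2, 3/8, -3/16, 15/128, -21/256, 63/1024, -99/2048, 1287/32768, -2145/65536, …
g: a_k = -1, 0, 8, 0, -32/3, 0, 256/45, 0, -512/315, 0, …
Weyl lclm of L_f,L_g ⇒ L₀ (ord ≤ 3).
L = (-1072 - 2048·x - 1024·x^2) + (2016 + 6112·x + 6144·x^2 + 2048·x^3)·Dx + (-67 - 128·x - 64·x^2)·Dx^2 + (126 + 382·x + 384·x^2 + 128·x^3)·Dx^3  (order 3).
h: a_k = -4, -3/2, 67/8, -3/16, -4051/384, -21/256, 264979/46080, -99/2048, -16371811/10321920, -2145/65536, …
ICs: h(0) = -4, h′(0) = -3/2, h′′(0) = 67/4.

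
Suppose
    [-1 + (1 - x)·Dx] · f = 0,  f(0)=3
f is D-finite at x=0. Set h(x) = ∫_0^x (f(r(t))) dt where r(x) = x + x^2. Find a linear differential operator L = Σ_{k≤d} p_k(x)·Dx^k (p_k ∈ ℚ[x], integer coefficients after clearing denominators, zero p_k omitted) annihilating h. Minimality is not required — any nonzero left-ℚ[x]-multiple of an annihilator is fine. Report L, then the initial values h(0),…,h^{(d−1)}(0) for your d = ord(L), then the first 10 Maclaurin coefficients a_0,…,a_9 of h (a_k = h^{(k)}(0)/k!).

L = (1 + 2·x)·Dx + (-1 + x + x^2)·Dx^2  (order 2).
h: a_k = 0, 3, 3/2, 2, 9/4, 3, 4, 39/7, 63/8, 34/3, …
ICs: h(0) = 0, h′(0) = 3.

f: a_k = 3, 3, 3, 3, 3, 3, 3, 3, 3, 3, …
f∘r: x↦r, Dx↦Dx/r' in L_f ⇒ L₀.
h=∫h₀ ⇒ L = L₀·Dx.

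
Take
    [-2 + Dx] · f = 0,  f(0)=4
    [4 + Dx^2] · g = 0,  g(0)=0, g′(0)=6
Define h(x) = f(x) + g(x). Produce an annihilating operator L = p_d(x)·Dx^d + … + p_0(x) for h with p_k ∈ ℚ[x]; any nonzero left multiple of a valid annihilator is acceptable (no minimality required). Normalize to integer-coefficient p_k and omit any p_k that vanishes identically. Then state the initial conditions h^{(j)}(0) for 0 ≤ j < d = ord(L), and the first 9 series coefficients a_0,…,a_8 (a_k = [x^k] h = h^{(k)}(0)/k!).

L = -8 + 4·Dx - 2·Dx^2 + Dx^3  (order 3).
h: a_k = 4, 14, 8, 4/3, 8/3, 28/15, 16/45, 8/315, 8/315, …
ICs: h(0) = 4, h′(0) = 14, h′′(0) = 16.

f: a_k = 4, 8, 8, 16/3, 8/3, 16/15, 16/45, 32/315, 8/315, …
g: a_k = 0, 6, 0, -4, 0, 4/5, 0, -8/105, 0, …
Sum ⇒ L₀ = lclm(L_f,L_g) in ℚ(x)⟨Dx⟩.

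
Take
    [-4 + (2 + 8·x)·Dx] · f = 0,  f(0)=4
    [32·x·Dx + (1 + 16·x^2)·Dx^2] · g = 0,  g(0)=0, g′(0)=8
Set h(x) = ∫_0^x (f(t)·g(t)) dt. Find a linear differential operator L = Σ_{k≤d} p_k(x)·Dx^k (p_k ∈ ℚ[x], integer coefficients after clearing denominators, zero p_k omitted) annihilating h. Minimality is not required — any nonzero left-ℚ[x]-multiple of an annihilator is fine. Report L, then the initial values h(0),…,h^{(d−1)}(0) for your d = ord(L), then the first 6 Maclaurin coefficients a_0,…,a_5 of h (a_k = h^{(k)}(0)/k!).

L = (12 - 64·x - 64·x^2)·Dx + (-4 + 16·x + 192·x^2 + 256·x^3)·Dx^2 + (1 + 8·x + 32·x^2 + 128·x^3 + 256·x^4)·Dx^3  (order 3).
h: a_k = 0, 0, 16, 64/3, -176/3, -128/3, …
ICs: h(0) = 0, h′(0) = 0, h′′(0) = 32.

f: a_k = 4, 8, -8, 16, -40, 112, …
g: a_k = 0, 8, 0, -128/3, 0, 2048/5, …
h₀=f·g: eliminate ⇒ L₀, order ≤ 1·2.
∫: right-multiply L₀ by Dx.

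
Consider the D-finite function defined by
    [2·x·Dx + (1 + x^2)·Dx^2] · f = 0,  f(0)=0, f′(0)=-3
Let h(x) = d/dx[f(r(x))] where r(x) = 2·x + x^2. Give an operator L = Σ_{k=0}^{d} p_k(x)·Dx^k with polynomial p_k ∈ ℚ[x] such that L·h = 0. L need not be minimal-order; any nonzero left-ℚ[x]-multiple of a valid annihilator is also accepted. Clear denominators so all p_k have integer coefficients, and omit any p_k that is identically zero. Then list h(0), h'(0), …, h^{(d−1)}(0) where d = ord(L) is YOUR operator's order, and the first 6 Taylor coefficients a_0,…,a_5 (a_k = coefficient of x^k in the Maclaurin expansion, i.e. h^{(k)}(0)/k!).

f: a_k = 0, -3, 0, 1, 0, -3/5, …
Substitute x→r, Dx→(1/r')Dx; clear ⇒ L₀.
Derive L from L₀ (diff closure).
L = (-1 + 8·x + 16·x^2 + 12·x^3 + 3·x^4) + (1 + x + 4·x^2 + 8·x^3 + 5·x^4 + x^5)·Dx  (order 1).
h: a_k = -6, -6, 24, 48, -66, -282, …
ICs: h(0) = -6.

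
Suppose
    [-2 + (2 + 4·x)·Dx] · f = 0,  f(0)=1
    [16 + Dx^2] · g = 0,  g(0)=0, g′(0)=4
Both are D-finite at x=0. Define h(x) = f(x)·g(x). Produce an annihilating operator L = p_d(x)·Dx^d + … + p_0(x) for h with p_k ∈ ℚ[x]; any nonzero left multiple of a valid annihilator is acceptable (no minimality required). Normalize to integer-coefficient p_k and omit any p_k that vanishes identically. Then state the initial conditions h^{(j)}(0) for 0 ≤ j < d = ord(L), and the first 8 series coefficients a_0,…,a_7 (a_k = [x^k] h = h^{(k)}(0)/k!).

f: a_k = 1, 1, -1/2, 1/2, -5/8, 7/8, -21/16, 33/16, …
g: a_k = 0, 4, 0, -32/3, 0, 128/15, 0, -1024/315, …
L₀ := L_f ⊗_s L_g (sym. prod.), ord ≤ 2.
L = (19 + 64·x + 64·x^2) + (-2 - 4·x)·Dx + (1 + 4·x + 4·x^2)·Dx^2  (order 2).
h: a_k = 0, 4, 4, -38/3, -26/3, 341/30, 67/10, -7687/1260, …
ICs: h(0) = 0, h′(0) = 4.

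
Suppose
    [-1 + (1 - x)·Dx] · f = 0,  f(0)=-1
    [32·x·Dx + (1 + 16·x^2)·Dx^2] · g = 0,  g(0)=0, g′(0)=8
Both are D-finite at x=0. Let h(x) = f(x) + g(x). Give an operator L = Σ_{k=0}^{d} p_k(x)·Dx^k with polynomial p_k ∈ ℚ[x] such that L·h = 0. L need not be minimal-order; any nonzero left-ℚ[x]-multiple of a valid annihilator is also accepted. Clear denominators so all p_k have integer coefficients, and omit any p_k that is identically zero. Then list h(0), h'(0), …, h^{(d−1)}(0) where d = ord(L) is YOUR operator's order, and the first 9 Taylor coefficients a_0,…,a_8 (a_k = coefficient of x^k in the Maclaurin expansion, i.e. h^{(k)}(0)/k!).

L = (-32 + 128·x + 1536·x^2)·Dx + (19 - 32·x - 656·x^2 + 1536·x^3)·Dx^2 + (-1 - 15·x - 240·x^3 + 256·x^4)·Dx^3  (order 3).
h: a_k = -1, 7, -1, -131/3, -1, 2043/5, -1, -32775/7, -1, …
ICs: h(0) = -1, h′(0) = 7, h′′(0) = -2.

f: a_k = -1, -1, -1, -1, -1, -1, -1, -1, -1, …
g: a_k = 0, 8, 0, -128/3, 0, 2048/5, 0, -32768/7, 0, …
L₀ := lclm(L_f,L_g); ord L₀ ≤ 1+2.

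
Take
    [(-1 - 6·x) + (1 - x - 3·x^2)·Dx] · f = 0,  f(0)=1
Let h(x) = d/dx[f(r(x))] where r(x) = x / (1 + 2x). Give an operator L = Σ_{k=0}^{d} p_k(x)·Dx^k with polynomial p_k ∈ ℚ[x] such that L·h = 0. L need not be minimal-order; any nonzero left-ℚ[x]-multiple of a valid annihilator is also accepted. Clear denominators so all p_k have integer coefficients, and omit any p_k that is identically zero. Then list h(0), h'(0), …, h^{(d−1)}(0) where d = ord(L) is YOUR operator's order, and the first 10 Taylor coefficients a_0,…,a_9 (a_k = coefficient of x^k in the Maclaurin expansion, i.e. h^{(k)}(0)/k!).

f: a_k = 1, 1, 4, 7, 19, 40, 97, 217, 508, 1159, …
f∘r: x↦r, Dx↦Dx/r' in L_f ⇒ L₀.
Derive L from L₀ (diff closure).
L = (4 + 6·x + 30·x^2 + 32·x^3) + (-1 - 13·x - 45·x^2 - 38·x^3 + 16·x^4)·Dx  (order 1).
h: a_k = 1, 4, -15, 68, -280, 1110, -4277, 16144, -59985, 220130, …
ICs: h(0) = 1.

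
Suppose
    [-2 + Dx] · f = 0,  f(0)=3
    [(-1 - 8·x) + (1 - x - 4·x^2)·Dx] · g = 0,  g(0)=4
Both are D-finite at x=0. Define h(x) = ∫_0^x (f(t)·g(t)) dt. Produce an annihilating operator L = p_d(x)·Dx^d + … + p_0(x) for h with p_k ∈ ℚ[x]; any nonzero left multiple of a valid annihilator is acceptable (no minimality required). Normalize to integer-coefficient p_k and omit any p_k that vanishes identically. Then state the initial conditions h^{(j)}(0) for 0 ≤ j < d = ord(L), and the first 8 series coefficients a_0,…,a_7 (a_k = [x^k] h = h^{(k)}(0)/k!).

f: a_k = 3, 6, 6, 4, 2, 4/5, 4/15, 8/105, …
g: a_k = 4, 4, 20, 36, 116, 260, 724, 1764, …
h₀=f·g: eliminate ⇒ L₀, order ≤ 1·1.
Integrate: L := L₀·Dx.
L = (3 + 6·x - 8·x^2)·Dx + (-1 + x + 4·x^2)·Dx^2  (order 2).
h: a_k = 0, 12, 18, 36, 67, 708/5, 1486/5, 9892/15, …
ICs: h(0) = 0, h′(0) = 12.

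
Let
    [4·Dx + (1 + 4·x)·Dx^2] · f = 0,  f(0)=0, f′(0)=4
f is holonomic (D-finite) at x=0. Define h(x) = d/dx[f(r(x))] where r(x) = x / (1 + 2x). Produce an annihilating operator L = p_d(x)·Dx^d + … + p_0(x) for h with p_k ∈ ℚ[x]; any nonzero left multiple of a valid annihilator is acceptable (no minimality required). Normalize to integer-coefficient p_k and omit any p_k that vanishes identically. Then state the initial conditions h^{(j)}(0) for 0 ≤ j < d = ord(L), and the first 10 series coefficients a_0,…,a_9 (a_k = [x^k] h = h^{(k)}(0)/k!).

L = (8 + 24·x) + (1 + 8·x + 12·x^2)·Dx  (order 1).
h: a_k = 4, -32, 208, -1280, 7744, -46592, 279808, -1679360, 10077184, -60465152, …
ICs: h(0) = 4.

f: a_k = 0, 4, -8, 64/3, -64, 1024/5, -2048/3, 16384/7, -8192, 262144/9, …
f∘r: x↦r, Dx↦Dx/r' in L_f ⇒ L₀.
h=h₀': d/dx-closure on L₀ ⇒ L.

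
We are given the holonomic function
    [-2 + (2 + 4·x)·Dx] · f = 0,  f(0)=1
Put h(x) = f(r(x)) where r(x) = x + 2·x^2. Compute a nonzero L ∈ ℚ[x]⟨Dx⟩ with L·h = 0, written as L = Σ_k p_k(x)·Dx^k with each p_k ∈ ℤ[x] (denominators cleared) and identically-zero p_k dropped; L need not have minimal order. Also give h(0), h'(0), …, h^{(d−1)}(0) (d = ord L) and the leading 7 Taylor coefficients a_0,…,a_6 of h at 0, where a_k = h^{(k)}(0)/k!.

f: a_k = 1, 1, -1/2, 1/2, -5/8, 7/8, -21/16, …
f∘r: x↦r, Dx↦Dx/r' in L_f ⇒ L₀.
L = (-1 - 4·x) + (1 + 2·x + 4·x^2)·Dx  (order 1).
h: a_k = 1, 1, 3/2, -3/2, 3/8, 15/8, -57/16, …
ICs: h(0) = 1.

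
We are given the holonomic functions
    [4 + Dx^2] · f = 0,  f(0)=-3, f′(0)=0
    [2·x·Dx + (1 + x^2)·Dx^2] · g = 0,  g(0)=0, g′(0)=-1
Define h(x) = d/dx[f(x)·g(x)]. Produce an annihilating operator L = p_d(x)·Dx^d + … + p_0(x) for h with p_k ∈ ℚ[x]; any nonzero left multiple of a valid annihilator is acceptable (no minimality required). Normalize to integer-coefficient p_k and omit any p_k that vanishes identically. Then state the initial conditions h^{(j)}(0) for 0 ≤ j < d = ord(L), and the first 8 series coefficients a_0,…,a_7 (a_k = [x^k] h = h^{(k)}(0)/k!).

L = (512 + 1824·x^2 + 2768·x^4 + 1920·x^6 + 912·x^8 + 320·x^10 + 64·x^12) + (248·x + 944·x^3 + 1240·x^5 + 800·x^7 + 320·x^9 + 64·x^11)·Dx + (168 + 652·x^2 + 1080·x^4 + 892·x^6 + 488·x^8 + 176·x^10 + 32·x^12)·Dx^2 + (62·x + 236·x^3 + 310·x^5 + 200·x^7 + 80·x^9 + 16·x^11)·Dx^3 + (10 + 49·x^2 + 97·x^4 + 103·x^6 + 65·x^8 + 24·x^10 + 4·x^12)·Dx^4  (order 4).
h: a_k = 3, 0, -21, 0, 23, 0, -269/15, 0, …
ICs: h(0) = 3, h′(0) = 0, h′′(0) = -42, h′′′(0) = 0.

f: a_k = -3, 0, 6, 0, -2, 0, 4/15, 0, …
g: a_k = 0, -1, 0, 1/3, 0, -1/5, 0, 1/7, …
f·g: L₀ = L_f ⊗_s L_g, ord ≤ 2·2.
h₀' ⇒ L via d/dx closure of L₀.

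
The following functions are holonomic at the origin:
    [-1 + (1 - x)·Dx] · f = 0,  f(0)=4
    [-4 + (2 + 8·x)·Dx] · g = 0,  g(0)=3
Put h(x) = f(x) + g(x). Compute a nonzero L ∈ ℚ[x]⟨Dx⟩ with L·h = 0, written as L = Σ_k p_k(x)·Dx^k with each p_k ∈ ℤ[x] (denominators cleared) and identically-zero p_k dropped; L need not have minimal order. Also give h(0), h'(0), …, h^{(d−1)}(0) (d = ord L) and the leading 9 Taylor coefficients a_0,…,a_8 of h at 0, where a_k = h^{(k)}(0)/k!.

L = (-8 - 12·x) + (6 + 8·x + 36·x^2)·Dx + (1 - 3·x - 22·x^2 + 24·x^3)·Dx^2  (order 2).
h: a_k = 7, 10, -2, 16, -26, 88, -248, 796, -2570, …
ICs: h(0) = 7, h′(0) = 10.

f: a_k = 4, 4, 4, 4, 4, 4, 4, 4, 4, …
g: a_k = 3, 6, -6, 12, -30, 84, -252, 792, -2574, …
L₀ := lclm(L_f,L_g); ord L₀ ≤ 1+1.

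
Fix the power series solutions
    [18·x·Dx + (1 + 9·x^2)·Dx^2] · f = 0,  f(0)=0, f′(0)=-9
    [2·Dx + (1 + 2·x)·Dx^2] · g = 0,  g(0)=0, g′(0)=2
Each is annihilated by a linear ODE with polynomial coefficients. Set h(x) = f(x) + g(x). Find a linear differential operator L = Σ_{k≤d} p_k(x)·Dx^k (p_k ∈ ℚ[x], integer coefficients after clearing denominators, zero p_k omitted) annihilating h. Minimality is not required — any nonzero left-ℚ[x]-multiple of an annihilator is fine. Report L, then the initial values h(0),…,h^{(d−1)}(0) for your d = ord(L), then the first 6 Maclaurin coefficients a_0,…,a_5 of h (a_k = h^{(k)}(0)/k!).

L = (-18 - 108·x + 486·x^2 + 324·x^3)·Dx + (-13 - 36·x + 135·x^2 + 972·x^3 + 648·x^4)·Dx^2 + (-1 + 7·x + 18·x^2 + 81·x^3 + 243·x^4 + 162·x^5)·Dx^3  (order 3).
h: a_k = 0, -7, -2, 89/3, -4, -697/5, …
ICs: h(0) = 0, h′(0) = -7, h′′(0) = -4.

f: a_k = 0, -9, 0, 27, 0, -729/5, …
g: a_k = 0, 2, -2, 8/3, -4, 32/5, …
h₀=f+g: left-lcm gives L₀, ord ≤ 4.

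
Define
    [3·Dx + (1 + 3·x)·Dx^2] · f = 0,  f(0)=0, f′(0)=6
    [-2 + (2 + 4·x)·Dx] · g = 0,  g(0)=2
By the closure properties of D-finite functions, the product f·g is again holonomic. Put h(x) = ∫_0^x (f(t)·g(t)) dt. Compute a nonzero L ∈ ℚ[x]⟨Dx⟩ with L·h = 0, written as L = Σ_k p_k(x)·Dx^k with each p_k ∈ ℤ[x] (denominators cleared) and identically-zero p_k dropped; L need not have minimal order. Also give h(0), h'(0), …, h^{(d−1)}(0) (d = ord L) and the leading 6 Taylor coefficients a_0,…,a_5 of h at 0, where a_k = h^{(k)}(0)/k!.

f: a_k = 0, 6, -9, 18, -81/2, 486/5, …
g: a_k = 2, 2, -1, 1, -5/4, 7/4, …
h₀=f·g: eliminate ⇒ L₀, order ≤ 2·1.
∫: right-multiply L₀ by Dx.
L = 3·x·Dx + (1 + 2·x)·Dx^2 + (1 + 7·x + 16·x^2 + 12·x^3)·Dx^3  (order 3).
h: a_k = 0, 0, 6, -2, 3, -6, …
ICs: h(0) = 0, h′(0) = 0, h′′(0) = 12.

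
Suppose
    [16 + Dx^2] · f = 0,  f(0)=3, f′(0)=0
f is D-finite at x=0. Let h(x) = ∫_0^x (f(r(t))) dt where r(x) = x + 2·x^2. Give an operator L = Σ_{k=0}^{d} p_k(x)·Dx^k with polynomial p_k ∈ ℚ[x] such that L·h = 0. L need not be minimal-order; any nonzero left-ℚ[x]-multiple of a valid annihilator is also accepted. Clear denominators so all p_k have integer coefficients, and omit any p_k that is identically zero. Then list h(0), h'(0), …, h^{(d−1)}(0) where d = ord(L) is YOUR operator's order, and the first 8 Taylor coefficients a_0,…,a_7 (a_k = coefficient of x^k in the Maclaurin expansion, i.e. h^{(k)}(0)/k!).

f: a_k = 3, 0, -24, 0, 32, 0, -256/15, 0, …
L₀ from L_f via x↦r, Dx↦r'^{-1}Dx.
Integrate: L := L₀·Dx.
L = (16 + 192·x + 768·x^2 + 1024·x^3)·Dx - 4·Dx^2 + (1 + 4·x)·Dx^3  (order 3).
h: a_k = 0, 3, 0, -8, -24, -64/5, 128/3, 11264/105, …
ICs: h(0) = 0, h′(0) = 3, h′′(0) = 0.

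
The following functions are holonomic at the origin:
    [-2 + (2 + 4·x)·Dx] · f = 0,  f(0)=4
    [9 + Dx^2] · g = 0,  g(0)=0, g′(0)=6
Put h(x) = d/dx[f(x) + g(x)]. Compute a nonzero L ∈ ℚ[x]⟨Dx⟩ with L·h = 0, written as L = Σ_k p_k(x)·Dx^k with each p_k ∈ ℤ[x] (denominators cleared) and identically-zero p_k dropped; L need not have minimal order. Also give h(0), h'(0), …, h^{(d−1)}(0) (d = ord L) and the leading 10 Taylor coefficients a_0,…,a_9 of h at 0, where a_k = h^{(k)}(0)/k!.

f: a_k = 4, 4, -2, 2, -5/2, 7/2, -21/4, 33/4, -429/32, 715/32, …
g: a_k = 0, 6, 0, -9, 0, 81/20, 0, -243/280, 0, 243/2240, …
L₀ := lclm(L_f,L_g); ord L₀ ≤ 1+2.
Differentiate: ansatz ord ≤ ord L₀ ⇒ L.
L = (-18 - 27·x - 27·x^2) + (-9 - 45·x - 81·x^2 - 54·x^3)·Dx + (-2 - 3·x - 3·x^2)·Dx^2 + (-1 - 5·x - 9·x^2 - 6·x^3)·Dx^3  (order 3).
h: a_k = 10, -4, -21, -10, 151/4, -63/2, 2067/40, -429/4, 452637/2240, -12155/32, …
ICs: h(0) = 10, h′(0) = -4, h′′(0) = -42.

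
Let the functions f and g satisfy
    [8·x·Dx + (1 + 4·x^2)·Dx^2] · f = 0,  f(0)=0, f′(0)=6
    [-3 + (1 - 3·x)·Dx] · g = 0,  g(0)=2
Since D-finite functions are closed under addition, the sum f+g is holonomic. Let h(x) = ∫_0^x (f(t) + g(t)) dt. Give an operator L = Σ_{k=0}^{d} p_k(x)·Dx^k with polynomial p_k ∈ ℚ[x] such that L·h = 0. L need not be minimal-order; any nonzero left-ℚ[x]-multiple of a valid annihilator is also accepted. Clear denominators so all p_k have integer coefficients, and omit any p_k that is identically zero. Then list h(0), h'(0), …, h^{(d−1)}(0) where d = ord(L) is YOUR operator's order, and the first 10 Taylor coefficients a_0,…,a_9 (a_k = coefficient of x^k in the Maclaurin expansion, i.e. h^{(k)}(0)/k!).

f: a_k = 0, 6, 0, -8, 0, 96/5, 0, -384/7, 0, 512/3, …
g: a_k = 2, 6, 18, 54, 162, 486, 1458, 4374, 13122, 39366, …
f+g: L₀ = lclm(L_f,L_g), ord ≤ 2+1.
h=∫₀ˣh₀: take L = L₀·Dx.
L = (24 - 288·x - 288·x^2)·Dx^2 + (-31 + 24·x - 204·x^2 - 288·x^3)·Dx^3 + (3 - 5·x - 20·x^3 - 48·x^4)·Dx^4  (order 4).
h: a_k = 0, 2, 6, 6, 23/2, 162/5, 421/5, 1458/7, 15117/28, 1458, …
ICs: h(0) = 0, h′(0) = 2, h′′(0) = 12, h′′′(0) = 36.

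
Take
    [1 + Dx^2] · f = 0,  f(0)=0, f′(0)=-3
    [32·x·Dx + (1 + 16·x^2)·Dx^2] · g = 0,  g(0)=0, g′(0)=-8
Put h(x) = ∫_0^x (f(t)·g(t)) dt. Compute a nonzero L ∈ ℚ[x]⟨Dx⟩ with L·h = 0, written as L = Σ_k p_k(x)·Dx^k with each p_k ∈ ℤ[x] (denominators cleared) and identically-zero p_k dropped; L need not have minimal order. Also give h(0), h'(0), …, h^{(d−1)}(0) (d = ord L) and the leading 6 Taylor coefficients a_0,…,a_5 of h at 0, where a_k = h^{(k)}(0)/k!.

L = (1105 + 51776·x^2 + 22016·x^4 + 16384·x^6 + 65536·x^8)·Dx + (2112·x + 35840·x^3 + 49152·x^5 + 262144·x^7)·Dx^2 + (1122 + 52352·x^2 + 27648·x^4 + 32768·x^6 + 131072·x^8)·Dx^3 + (2112·x + 35840·x^3 + 49152·x^5 + 262144·x^7)·Dx^4 + (17 + 576·x^2 + 5632·x^4 + 16384·x^6 + 65536·x^8)·Dx^5  (order 5).
h: a_k = 0, 0, 0, 8, 0, -132/5, …
ICs: h(0) = 0, h′(0) = 0, h′′(0) = 0, h′′′(0) = 48, h′′′′(0) = 0.

f: a_k = 0, -3, 0, 1/2, 0, -1/40, …
g: a_k = 0, -8, 0, 128/3, 0, -2048/5, …
f·g: L₀ = L_f ⊗_s L_g, ord ≤ 2·2.
∫: right-multiply L₀ by Dx.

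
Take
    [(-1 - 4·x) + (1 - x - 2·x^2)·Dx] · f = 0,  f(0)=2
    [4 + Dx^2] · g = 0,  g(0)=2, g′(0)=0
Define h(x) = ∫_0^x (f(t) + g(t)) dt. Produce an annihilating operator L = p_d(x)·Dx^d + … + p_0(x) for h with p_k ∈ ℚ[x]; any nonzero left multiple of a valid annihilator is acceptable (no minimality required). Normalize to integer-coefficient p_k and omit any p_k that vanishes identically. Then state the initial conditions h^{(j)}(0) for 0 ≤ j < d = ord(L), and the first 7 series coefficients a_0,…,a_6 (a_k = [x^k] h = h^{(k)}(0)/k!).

L = (68 + 304·x + 200·x^2 + 320·x^3 + 160·x^4 + 128·x^5)·Dx + (-20 + 12·x + 24·x^2 + 8·x^3 + 48·x^4 + 96·x^5 + 64·x^6)·Dx^2 + (17 + 76·x + 50·x^2 + 80·x^3 + 40·x^4 + 32·x^5)·Dx^3 + (-5 + 3·x + 6·x^2 + 2·x^3 + 12·x^4 + 24·x^5 + 16·x^6)·Dx^4  (order 4).
h: a_k = 0, 4, 1, 2/3, 5/2, 14/3, 7, …
ICs: h(0) = 0, h′(0) = 4, h′′(0) = 2, h′′′(0) = 4.

f: a_k = 2, 2, 6, 10, 22, 42, 86, …
g: a_k = 2, 0, -4, 0, 4/3, 0, -8/45, …
h₀=f+g: left-lcm gives L₀, ord ≤ 3.
∫: right-multiply L₀ by Dx.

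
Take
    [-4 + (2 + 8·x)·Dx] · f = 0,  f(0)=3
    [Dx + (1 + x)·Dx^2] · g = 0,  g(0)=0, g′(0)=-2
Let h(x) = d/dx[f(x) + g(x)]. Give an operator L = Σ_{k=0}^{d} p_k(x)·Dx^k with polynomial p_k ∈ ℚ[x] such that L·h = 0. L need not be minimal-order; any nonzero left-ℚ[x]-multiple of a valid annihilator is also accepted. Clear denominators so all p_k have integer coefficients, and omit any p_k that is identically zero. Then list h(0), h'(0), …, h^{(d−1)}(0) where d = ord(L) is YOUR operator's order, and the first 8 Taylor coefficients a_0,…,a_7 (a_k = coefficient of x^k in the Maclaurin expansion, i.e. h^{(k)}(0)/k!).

L = (-8 + 4·x) + (-10 - 8·x + 20·x^2)·Dx + (-1 - 3·x + 6·x^2 + 8·x^3)·Dx^2  (order 2).
h: a_k = 4, -10, 34, -118, 418, -1510, 5542, -20590, …
ICs: h(0) = 4, h′(0) = -10.

f: a_k = 3, 6, -6, 12, -30, 84, -252, 792, …
g: a_k = 0, -2, 1, -2/3, 1/2, -2/5, 1/3, -2/7, …
h₀=f+g: left-lcm gives L₀, ord ≤ 3.
Differentiate: ansatz ord ≤ ord L₀ ⇒ L.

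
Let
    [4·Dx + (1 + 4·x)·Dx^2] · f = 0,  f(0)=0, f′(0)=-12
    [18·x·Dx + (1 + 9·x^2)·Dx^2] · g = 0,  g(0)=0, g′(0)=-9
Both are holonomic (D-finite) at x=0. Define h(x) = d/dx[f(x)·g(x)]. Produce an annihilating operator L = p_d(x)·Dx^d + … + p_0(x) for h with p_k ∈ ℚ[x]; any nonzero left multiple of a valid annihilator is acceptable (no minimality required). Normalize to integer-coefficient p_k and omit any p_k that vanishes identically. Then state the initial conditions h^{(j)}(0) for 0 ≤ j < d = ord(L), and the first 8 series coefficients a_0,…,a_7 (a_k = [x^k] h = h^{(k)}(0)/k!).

L = (2448 + 17280·x + 76464·x^2 + 518400·x^3 + 1399680·x^4 + 2426112·x^5 + 1679616·x^7) + (452 + 10800·x + 98028·x^2 + 491184·x^3 + 1840320·x^4 + 4339008·x^5 + 6531840·x^6 + 1259712·x^7 + 5878656·x^8)·Dx + (136 + 1912·x + 18576·x^2 + 103608·x^3 + 389448·x^4 + 1100304·x^5 + 2239488·x^6 + 3277584·x^7 + 1259712·x^8 + 3359232·x^9)·Dx^2 + (13 + 176·x + 1234·x^2 + 6048·x^3 + 22833·x^4 + 68688·x^5 + 154224·x^6 + 279936·x^7 + 399492·x^8 + 209952·x^9 + 419904·x^10)·Dx^3  (order 3).
h: a_k = 0, 216, -648, 1008, -5400, 166536/5, -586152/5, 1787616/5, …
ICs: h(0) = 0, h′(0) = 216, h′′(0) = -1296.

f: a_k = 0, -12, 24, -64, 192, -3072/5, 2048, -49152/7, …
g: a_k = 0, -9, 0, 27, 0, -729/5, 0, 6561/7, …
Product ⇒ symmetric product L₀, ord ≤ 4.
h=h₀': d/dx-closure on L₀ ⇒ L.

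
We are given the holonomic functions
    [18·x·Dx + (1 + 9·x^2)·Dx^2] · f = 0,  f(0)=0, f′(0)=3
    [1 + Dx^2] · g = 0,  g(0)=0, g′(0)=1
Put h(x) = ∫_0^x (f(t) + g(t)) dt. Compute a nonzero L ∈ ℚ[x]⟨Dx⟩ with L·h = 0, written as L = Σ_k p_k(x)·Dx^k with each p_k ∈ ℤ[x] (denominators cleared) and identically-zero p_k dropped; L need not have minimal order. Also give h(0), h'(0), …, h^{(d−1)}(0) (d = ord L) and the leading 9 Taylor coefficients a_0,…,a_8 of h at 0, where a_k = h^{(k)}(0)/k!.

L = (-1926·x + 17820·x^3 + 1458·x^5)·Dx^2 + (-17 + 351·x^2 + 4617·x^4 + 729·x^6)·Dx^3 + (-1926·x + 17820·x^3 + 1458·x^5)·Dx^4 + (-17 + 351·x^2 + 4617·x^4 + 729·x^6)·Dx^5  (order 5).
h: a_k = 0, 0, 2, 0, -55/24, 0, 5833/720, 0, -1574641/40320, …
ICs: h(0) = 0, h′(0) = 0, h′′(0) = 4, h′′′(0) = 0, h′′′′(0) = -55.

f: a_k = 0, 3, 0, -9, 0, 243/5, 0, -2187/7, 0, …
g: a_k = 0, 1, 0, -1/6, 0, 1/120, 0, -1/5040, 0, …
h₀=f+g: left-lcm gives L₀, ord ≤ 4.
h=∫₀ˣh₀: take L = L₀·Dx.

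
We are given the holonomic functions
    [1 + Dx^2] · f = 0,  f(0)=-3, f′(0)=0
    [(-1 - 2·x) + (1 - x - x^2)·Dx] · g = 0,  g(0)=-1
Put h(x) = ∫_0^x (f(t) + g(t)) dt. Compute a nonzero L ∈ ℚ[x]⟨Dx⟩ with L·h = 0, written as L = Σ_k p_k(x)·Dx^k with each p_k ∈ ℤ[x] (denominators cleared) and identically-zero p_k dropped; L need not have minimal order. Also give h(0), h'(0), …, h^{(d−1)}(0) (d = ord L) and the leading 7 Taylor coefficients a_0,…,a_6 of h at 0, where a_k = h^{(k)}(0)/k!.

L = (-19 - 48·x - 31·x^2 - 24·x^3 - 5·x^4 - 2·x^5)·Dx + (5 - x - 4·x^2 - 7·x^3 - 6·x^4 - 3·x^5 - x^6)·Dx^2 + (-19 - 48·x - 31·x^2 - 24·x^3 - 5·x^4 - 2·x^5)·Dx^3 + (5 - x - 4·x^2 - 7·x^3 - 6·x^4 - 3·x^5 - x^6)·Dx^4  (order 4).
h: a_k = 0, -4, -1/2, -1/6, -3/4, -41/40, -4/3, …
ICs: h(0) = 0, h′(0) = -4, h′′(0) = -1, h′′′(0) = -1.

f: a_k = -3, 0, 3/2, 0, -1/8, 0, 1/240, …
g: a_k = -1, -1, -2, -3, -5, -8, -13, …
Sum ⇒ L₀ = lclm(L_f,L_g) in ℚ(x)⟨Dx⟩.
Integrate: L := L₀·Dx.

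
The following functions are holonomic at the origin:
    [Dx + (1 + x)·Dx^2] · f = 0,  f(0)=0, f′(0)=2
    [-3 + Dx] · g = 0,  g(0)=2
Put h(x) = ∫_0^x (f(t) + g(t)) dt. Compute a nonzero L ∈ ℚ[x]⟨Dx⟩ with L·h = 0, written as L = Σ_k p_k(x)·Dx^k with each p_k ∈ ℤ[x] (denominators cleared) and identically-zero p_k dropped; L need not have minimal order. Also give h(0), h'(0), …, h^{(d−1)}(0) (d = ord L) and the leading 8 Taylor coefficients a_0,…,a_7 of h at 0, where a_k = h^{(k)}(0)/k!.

L = (-15 - 9·x)·Dx^2 + (-7 - 18·x - 9·x^2)·Dx^3 + (4 + 7·x + 3·x^2)·Dx^4  (order 4).
h: a_k = 0, 2, 4, 8/3, 29/12, 5/4, 89/120, 29/120, …
ICs: h(0) = 0, h′(0) = 2, h′′(0) = 8, h′′′(0) = 16.

f: a_k = 0, 2, -1, 2/3, -1/2, 2/5, -1/3, 2/7, …
g: a_k = 2, 6, 9, 9, 27/4, 81/20, 81/40, 243/280, …
f+g: L₀ = lclm(L_f,L_g), ord ≤ 2+1.
h=∫h₀ ⇒ L = L₀·Dx.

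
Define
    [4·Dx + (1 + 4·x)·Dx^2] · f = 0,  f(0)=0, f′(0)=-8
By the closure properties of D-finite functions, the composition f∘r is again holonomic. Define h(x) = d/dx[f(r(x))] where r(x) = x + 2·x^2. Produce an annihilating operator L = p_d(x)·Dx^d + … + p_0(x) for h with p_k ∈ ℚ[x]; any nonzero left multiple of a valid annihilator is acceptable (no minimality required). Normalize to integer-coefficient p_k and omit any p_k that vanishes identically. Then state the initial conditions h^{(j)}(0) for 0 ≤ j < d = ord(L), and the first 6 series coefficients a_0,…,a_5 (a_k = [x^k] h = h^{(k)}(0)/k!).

L = (16·x + 32·x^2) + (1 + 8·x + 24·x^2 + 32·x^3)·Dx  (order 1).
h: a_k = -8, 0, 64, -256, 512, 0, …
ICs: h(0) = -8.

f: a_k = 0, -8, 16, -128/3, 128, -2048/5, …
f∘r: x↦r, Dx↦Dx/r' in L_f ⇒ L₀.
h=h₀': d/dx-closure on L₀ ⇒ L.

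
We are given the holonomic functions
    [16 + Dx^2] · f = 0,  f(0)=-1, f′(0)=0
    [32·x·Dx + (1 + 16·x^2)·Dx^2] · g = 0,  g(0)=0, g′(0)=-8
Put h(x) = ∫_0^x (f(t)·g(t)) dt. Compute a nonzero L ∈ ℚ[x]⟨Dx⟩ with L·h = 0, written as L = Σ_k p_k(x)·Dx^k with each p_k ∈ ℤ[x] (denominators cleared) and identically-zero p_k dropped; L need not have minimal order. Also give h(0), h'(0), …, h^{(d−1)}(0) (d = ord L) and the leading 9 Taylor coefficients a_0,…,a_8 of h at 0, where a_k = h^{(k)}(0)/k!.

f: a_k = -1, 0, 8, 0, -32/3, 0, 256/45, 0, -512/315, …
g: a_k = 0, -8, 0, 128/3, 0, -2048/5, 0, 32768/7, 0, …
Product ⇒ symmetric product L₀, ord ≤ 4.
h=∫₀ˣh₀: take L = L₀·Dx.
L = (1280 + 53248·x^2 + 360448·x^4 + 2097152·x^6 + 8388608·x^8)·Dx + (1536·x + 40960·x^3 + 393216·x^5 + 2097152·x^7)·Dx^2 + (96 + 4096·x^2 + 36864·x^4 + 262144·x^6 + 1048576·x^8)·Dx^3 + (96·x + 2560·x^3 + 24576·x^5 + 131072·x^7)·Dx^4 + (1 + 48·x^2 + 896·x^4 + 8192·x^6 + 32768·x^8)·Dx^5  (order 5).
h: a_k = 0, 0, 4, 0, -80/3, 0, 6272/45, 0, -333056/315, …
ICs: h(0) = 0, h′(0) = 0, h′′(0) = 8, h′′′(0) = 0, h′′′′(0) = -640.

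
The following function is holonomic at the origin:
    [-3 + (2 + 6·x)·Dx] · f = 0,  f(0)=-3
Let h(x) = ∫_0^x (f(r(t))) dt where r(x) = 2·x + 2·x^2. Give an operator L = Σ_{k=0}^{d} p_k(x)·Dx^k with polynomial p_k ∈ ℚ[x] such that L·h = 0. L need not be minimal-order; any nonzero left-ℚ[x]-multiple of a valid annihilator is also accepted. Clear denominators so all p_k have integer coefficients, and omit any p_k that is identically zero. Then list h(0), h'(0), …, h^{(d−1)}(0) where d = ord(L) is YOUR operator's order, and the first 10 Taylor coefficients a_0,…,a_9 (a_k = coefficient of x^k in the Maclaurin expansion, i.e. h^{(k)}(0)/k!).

L = (-3 - 6·x)·Dx + (1 + 6·x + 6·x^2)·Dx^2  (order 2).
h: a_k = 0, -3, -9/2, 3/2, -27/8, 351/40, -405/16, 8829/112, -33291/128, 114831/128, …
ICs: h(0) = 0, h′(0) = -3.

f: a_k = -3, -9/2, 27/8, -81/16, 1215/128, -5103/256, 45927/1024, -216513/2048, 8444007/32768, -42220035/65536, …
Change of var in L_f (x↦r) gives L₀.
∫: right-multiply L₀ by Dx.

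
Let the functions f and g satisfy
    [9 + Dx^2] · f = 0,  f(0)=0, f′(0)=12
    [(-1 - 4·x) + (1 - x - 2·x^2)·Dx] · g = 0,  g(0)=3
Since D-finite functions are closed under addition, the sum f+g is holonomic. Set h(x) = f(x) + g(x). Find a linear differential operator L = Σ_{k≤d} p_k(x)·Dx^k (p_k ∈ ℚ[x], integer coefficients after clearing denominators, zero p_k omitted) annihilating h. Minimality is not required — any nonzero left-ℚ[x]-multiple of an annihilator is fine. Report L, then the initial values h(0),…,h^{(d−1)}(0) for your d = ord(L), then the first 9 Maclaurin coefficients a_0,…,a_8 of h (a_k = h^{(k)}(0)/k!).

L = (-117 - 486·x - 135·x^2 - 360·x^3 - 540·x^4 - 432·x^5) + (45 - 63·x - 81·x^2 + 153·x^3 + 18·x^4 - 324·x^5 - 216·x^6)·Dx + (-13 - 54·x - 15·x^2 - 40·x^3 - 60·x^4 - 48·x^5)·Dx^2 + (5 - 7·x - 9·x^2 + 17·x^3 + 2·x^4 - 36·x^5 - 24·x^6)·Dx^3  (order 3).
h: a_k = 3, 15, 9, -3, 33, 711/10, 129, 35457/140, 513, …
ICs: h(0) = 3, h′(0) = 15, h′′(0) = 18.

f: a_k = 0, 12, 0, -18, 0, 81/10, 0, -243/140, 0, …
g: a_k = 3, 3, 9, 15, 33, 63, 129, 255, 513, …
L₀ := lclm(L_f,L_g); ord L₀ ≤ 2+1.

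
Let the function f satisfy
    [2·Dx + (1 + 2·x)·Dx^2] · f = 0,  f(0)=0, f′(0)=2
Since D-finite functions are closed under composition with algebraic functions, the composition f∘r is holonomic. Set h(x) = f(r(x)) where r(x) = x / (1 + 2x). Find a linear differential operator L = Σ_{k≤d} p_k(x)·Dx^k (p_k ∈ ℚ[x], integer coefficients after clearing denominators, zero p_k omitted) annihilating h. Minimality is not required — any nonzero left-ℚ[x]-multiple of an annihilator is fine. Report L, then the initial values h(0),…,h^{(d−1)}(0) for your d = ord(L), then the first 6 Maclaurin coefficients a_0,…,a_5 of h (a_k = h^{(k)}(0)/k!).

L = (6 + 16·x)·Dx + (1 + 6·x + 8·x^2)·Dx^2  (order 2).
h: a_k = 0, 2, -6, 56/3, -60, 992/5, …
ICs: h(0) = 0, h′(0) = 2.

f: a_k = 0, 2, -2, 8/3, -4, 32/5, …
h₀=f(r): pull back L_f along r ⇒ L₀.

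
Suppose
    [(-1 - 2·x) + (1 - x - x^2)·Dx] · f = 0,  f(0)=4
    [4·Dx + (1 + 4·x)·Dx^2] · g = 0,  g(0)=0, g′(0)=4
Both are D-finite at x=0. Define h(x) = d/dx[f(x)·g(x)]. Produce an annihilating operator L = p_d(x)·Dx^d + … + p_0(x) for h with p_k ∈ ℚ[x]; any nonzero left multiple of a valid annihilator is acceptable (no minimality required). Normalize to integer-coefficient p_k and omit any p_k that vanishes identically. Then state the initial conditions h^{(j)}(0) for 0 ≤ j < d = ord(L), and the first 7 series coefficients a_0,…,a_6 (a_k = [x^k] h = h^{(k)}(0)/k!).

L = (82 + 216·x + 288·x^2) + (-7 + 62·x + 264·x^2 + 224·x^3)·Dx + (-3 - 17·x - 9·x^2 + 52·x^3 + 32·x^4)·Dx^2  (order 2).
h: a_k = 16, -32, 256, -2240/3, 10768/3, -65984/5, 275824/5, …
ICs: h(0) = 16, h′(0) = -32.

f: a_k = 4, 4, 8, 12, 20, 32, 52, …
g: a_k = 0, 4, -8, 64/3, -64, 1024/5, -2048/3, …
f·g: L₀ = L_f ⊗_s L_g, ord ≤ 1·2.
Differentiate: ansatz ord ≤ ord L₀ ⇒ L.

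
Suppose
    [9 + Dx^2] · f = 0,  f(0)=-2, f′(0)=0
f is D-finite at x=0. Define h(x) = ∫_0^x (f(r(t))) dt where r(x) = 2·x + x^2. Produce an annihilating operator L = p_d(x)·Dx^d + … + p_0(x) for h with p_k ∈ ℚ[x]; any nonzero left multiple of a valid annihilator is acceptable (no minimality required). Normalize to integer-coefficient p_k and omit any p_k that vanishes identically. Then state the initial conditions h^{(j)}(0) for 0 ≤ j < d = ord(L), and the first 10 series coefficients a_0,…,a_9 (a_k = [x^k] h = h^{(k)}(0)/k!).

f: a_k = -2, 0, 9, 0, -27/4, 0, 81/40, 0, -729/2240, 0, …
Substitute x→r, Dx→(1/r')Dx; clear ⇒ L₀.
∫: right-multiply L₀ by Dx.
L = (36 + 108·x + 108·x^2 + 36·x^3)·Dx - Dx^2 + (1 + x)·Dx^3  (order 3).
h: a_k = 0, -2, 0, 12, 9, -99/5, -36, -162/35, 837/20, 6159/140, …
ICs: h(0) = 0, h′(0) = -2, h′′(0) = 0.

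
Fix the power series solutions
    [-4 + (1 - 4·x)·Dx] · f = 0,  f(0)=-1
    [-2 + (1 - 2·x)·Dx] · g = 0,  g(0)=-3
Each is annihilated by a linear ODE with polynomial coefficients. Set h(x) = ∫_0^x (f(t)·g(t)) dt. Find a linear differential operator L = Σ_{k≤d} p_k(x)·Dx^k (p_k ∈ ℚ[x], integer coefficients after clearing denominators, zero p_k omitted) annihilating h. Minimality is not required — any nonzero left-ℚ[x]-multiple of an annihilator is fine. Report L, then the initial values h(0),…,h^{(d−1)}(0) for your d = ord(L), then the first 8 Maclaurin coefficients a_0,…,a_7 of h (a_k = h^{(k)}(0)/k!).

f: a_k = -1, -4, -16, -64, -256, -1024, -4096, -16384, …
g: a_k = -3, -6, -12, -24, -48, -96, -192, -384, …
L₀ := L_f ⊗_s L_g (sym. prod.), ord ≤ 1.
h=∫₀ˣh₀: take L = L₀·Dx.
L = (-6 + 16·x)·Dx + (1 - 6·x + 8·x^2)·Dx^2  (order 2).
h: a_k = 0, 3, 9, 28, 90, 1488/5, 1008, 24384/7, …
ICs: h(0) = 0, h′(0) = 3.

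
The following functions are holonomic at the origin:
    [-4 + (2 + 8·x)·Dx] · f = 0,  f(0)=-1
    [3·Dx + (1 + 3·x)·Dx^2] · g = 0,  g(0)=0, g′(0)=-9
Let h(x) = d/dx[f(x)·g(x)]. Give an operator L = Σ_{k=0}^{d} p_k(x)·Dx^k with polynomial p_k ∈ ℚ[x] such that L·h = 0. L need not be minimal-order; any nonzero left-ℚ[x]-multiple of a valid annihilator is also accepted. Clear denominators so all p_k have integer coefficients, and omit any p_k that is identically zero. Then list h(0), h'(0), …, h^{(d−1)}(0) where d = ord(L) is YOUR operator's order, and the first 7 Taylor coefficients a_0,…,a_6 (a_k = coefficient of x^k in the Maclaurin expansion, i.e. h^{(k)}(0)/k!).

L = (4 + 24·x + 24·x^2) + (8 + 74·x + 216·x^2 + 192·x^3)·Dx + (1 + 13·x + 62·x^2 + 128·x^3 + 96·x^4)·Dx^2  (order 2).
h: a_k = 9, 9, -54, 225, -1737/2, 16308/5, -60561/5, …
ICs: h(0) = 9, h′(0) = 9.

f: a_k = -1, -2, 2, -4, 10, -28, 84, …
g: a_k = 0, -9, 27/2, -27, 243/4, -729/5, 729/2, …
Product ⇒ symmetric product L₀, ord ≤ 2.
h₀' ⇒ L via d/dx closure of L₀.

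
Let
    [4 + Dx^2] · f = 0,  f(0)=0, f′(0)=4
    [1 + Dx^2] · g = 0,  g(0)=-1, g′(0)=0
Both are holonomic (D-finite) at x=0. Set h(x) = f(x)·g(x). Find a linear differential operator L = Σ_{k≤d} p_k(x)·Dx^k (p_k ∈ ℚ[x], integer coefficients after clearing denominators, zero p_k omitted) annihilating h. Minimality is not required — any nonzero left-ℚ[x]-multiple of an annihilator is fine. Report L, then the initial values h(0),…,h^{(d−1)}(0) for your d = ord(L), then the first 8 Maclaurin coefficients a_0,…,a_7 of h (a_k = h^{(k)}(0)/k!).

L = 9 + 10·Dx^2 + Dx^4  (order 4).
h: a_k = 0, -4, 0, 14/3, 0, -61/30, 0, 547/1260, …
ICs: h(0) = 0, h′(0) = -4, h′′(0) = 0, h′′′(0) = 28.

f: a_k = 0, 4, 0, -8/3, 0, 8/15, 0, -16/315, …
g: a_k = -1, 0, 1/2, 0, -1/24, 0, 1/720, 0, …
Sym-product of L_f,L_g gives L₀ (≤ ord 4).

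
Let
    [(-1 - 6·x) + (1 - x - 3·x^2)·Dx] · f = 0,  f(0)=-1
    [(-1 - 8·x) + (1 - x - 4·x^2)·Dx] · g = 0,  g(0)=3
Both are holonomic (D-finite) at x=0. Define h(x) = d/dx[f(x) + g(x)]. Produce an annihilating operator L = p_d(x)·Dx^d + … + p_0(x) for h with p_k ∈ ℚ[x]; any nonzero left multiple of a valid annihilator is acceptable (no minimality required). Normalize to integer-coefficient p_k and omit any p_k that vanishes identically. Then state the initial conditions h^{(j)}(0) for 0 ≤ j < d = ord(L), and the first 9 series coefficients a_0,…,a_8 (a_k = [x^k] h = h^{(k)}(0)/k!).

f: a_k = -1, -1, -4, -7, -19, -40, -97, -217, -508, …
g: a_k = 3, 3, 15, 27, 87, 195, 543, 1323, 3495, …
Weyl lclm of L_f,L_g ⇒ L₀ (ord ≤ 2).
Derive L from L₀ (diff closure).
L = (-6 - 456·x - 720·x^2 - 2904·x^3 - 6834·x^4 - 15264·x^5 + 5184·x^6) + (6 + 78·x + 246·x^2 + 216·x^3 + 645·x^4 - 6690·x^5 - 8352·x^6 + 3456·x^7)·Dx + (-1 + 2·x - 15·x^2 - 54·x^3 + 328·x^4 + 315·x^5 - 1091·x^6 - 816·x^7 + 432·x^8)·Dx^2  (order 2).
h: a_k = 2, 22, 60, 272, 775, 2676, 7742, 23896, 68652, …
ICs: h(0) = 2, h′(0) = 22.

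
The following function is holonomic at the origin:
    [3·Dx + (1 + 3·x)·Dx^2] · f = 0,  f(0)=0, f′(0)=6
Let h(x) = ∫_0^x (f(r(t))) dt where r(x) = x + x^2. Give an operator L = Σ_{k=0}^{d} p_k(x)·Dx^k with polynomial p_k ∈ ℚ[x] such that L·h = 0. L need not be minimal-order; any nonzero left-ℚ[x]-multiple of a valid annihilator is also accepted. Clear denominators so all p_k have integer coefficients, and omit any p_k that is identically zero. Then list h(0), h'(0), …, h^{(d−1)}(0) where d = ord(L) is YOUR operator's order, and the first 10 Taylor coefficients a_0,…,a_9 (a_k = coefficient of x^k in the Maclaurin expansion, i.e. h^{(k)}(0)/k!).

f: a_k = 0, 6, -9, 18, -81/2, 486/5, -243, 4374/7, -6561/4, 4374, …
f∘r: x↦r, Dx↦Dx/r' in L_f ⇒ L₀.
∫: right-multiply L₀ by Dx.
L = (1 + 6·x + 6·x^2)·Dx^2 + (1 + 5·x + 9·x^2 + 6·x^3)·Dx^3  (order 3).
h: a_k = 0, 0, 3, -1, 0, 9/10, -9/5, 18/7, -81/28, 9/4, …
ICs: h(0) = 0, h′(0) = 0, h′′(0) = 6.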